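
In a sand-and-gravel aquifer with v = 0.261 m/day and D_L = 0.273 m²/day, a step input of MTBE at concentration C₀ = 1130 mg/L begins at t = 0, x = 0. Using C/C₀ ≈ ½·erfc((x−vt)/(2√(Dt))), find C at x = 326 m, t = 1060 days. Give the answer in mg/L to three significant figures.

For a continuous step input, C/C₀ ≈ ½·erfc((x−vt)/(2√(Dt))).
vt = 0.261 × 1060 = 276.66 m and 2√(Dt) = 2√(0.273 × 1060) = 34.02 m.
Argument (x−vt)/(2√(Dt)) = (326 − 276.66)/34.02 = 1.450; ½·erfc(1.450) = 0.02015.
C = 1130 × 0.02015 = 22.8 mg/L.

22.8 mg/L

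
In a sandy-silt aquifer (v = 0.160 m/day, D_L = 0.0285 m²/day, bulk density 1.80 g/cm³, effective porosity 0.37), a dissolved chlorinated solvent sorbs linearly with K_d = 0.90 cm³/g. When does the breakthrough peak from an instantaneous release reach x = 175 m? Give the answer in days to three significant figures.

5880 days

Retardation factor R = 1 + ρ_b·K_d/n = 1 + 1.80 × 0.90/0.37 = 5.378.
Sorption retards both mechanisms: v_R = v/R = 0.02975 m/day, D_R = D/R = 0.005299 m²/day.
Peak time from v_R²t² + 2D_R t − x² = 0: t = (√(D_R² + v_R²x²) − D_R)/v_R².
√(D_R² + v_R²x²) = √(0.005299² + 0.02975² × 175²) = 5.206; v_R² = 0.0008851.
t = (5.206 − 0.005299)/0.0008851 = 5880 days.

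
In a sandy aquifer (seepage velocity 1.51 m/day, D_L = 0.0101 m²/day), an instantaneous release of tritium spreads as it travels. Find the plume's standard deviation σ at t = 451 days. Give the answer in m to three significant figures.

3.02 m

Dispersive spreading gives a Gaussian with σ² = 2Dt; advection only shifts the center.
σ = √(2 × 0.0101 × 451) = 3.02 m.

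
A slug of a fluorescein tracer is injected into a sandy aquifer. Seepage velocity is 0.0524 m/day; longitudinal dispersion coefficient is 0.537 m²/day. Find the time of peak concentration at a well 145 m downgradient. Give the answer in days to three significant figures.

For the 1D instantaneous-source solution, setting ∂C/∂t = 0 at fixed x gives v²t² + 2Dt − x² = 0, so t = (√(D² + v²x²) − D)/v².
√(D² + v²x²) = √(0.537² + 0.0524² × 145²) = 7.617; v² = 0.00274576.
t = (7.617 − 0.537)/0.00274576 = 2580 days (vs. the pure-advection estimate x/v = 2770 d).

2580 days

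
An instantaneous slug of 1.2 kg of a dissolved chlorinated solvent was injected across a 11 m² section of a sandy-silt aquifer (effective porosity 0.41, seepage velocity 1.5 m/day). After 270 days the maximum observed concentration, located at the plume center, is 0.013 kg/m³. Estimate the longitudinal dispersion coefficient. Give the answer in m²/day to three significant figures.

At the plume center C_max = M/(n_e·A·√(4πDt)), so D = M²/(4πt·(n_e·A·C_max)²).
n_e·A·C_max = 0.41 × 11 × 0.013 = 0.05863 kg/m.
D = 1.2²/(4π × 270 × 0.05863²) = 0.123 m²/day.

0.123 m²/day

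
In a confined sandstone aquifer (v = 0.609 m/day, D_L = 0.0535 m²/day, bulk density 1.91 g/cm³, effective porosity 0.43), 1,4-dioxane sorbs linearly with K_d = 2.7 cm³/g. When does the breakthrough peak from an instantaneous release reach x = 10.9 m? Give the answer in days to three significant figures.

231 days

Retardation factor R = 1 + ρ_b·K_d/n = 1 + 1.91 × 2.7/0.43 = 12.99.
Sorption retards both mechanisms: v_R = v/R = 0.04688 m/day, D_R = D/R = 0.004119 m²/day.
Peak time from v_R²t² + 2D_R t − x² = 0: t = (√(D_R² + v_R²x²) − D_R)/v_R².
√(D_R² + v_R²x²) = √(0.004119² + 0.04688² × 10.9²) = 0.5110; v_R² = 0.002198.
t = (0.5110 − 0.004119)/0.002198 = 231 days.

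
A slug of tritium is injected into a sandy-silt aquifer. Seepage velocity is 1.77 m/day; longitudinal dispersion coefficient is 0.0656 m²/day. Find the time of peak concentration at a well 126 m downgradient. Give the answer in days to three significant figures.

71.2 days

For the 1D instantaneous-source solution, setting ∂C/∂t = 0 at fixed x gives v²t² + 2Dt − x² = 0, so t = (√(D² + v²x²) − D)/v².
√(D² + v²x²) = √(0.0656² + 1.77² × 126²) = 223.0; v² = 3.1329.
t = (223.0 − 0.0656)/3.1329 = 71.2 days (vs. the pure-advection estimate x/v = 71.2 d).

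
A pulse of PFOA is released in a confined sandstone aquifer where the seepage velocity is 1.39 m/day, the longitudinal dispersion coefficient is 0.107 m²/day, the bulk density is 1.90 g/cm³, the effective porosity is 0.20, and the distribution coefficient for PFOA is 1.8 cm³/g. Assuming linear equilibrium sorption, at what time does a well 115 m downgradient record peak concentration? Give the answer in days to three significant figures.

Retardation factor R = 1 + ρ_b·K_d/n = 1 + 1.90 × 1.8/0.20 = 18.10.
Sorption retards both mechanisms: v_R = v/R = 0.07680 m/day, D_R = D/R = 0.005912 m²/day.
Peak time from v_R²t² + 2D_R t − x² = 0: t = (√(D_R² + v_R²x²) − D_R)/v_R².
√(D_R² + v_R²x²) = √(0.005912² + 0.07680² × 115²) = 8.832; v_R² = 0.005898.
t = (8.832 − 0.005912)/0.005898 = 1500 days.

1500 days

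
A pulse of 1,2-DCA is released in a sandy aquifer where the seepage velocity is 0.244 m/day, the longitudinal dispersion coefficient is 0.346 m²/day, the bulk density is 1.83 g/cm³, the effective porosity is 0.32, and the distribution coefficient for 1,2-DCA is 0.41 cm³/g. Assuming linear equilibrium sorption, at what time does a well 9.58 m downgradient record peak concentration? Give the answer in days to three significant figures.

Retardation factor R = 1 + ρ_b·K_d/n = 1 + 1.83 × 0.41/0.32 = 3.345.
Sorption retards both mechanisms: v_R = v/R = 0.07294 m/day, D_R = D/R = 0.1034 m²/day.
Peak time from v_R²t² + 2D_R t − x² = 0: t = (√(D_R² + v_R²x²) − D_R)/v_R².
√(D_R² + v_R²x²) = √(0.1034² + 0.07294² × 9.58²) = 0.7064; v_R² = 0.005320.
t = (0.7064 − 0.1034)/0.005320 = 113 days.

113 days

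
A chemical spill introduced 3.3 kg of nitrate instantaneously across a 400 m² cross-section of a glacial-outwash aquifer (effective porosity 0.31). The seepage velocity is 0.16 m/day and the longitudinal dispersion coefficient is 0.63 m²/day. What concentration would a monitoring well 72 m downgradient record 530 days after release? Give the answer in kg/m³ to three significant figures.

For an instantaneous plane source, C(x,t) = M/(n_e·A·√(4πDt)) · exp(−(x−vt)²/(4Dt)), with n_e·A the pore (flow) area.
Plume center vt = 0.16 × 530 = 84.8 m, so the well at 72 m is 12.8 m upgradient of the peak.
√(4πDt) = 64.78 m, giving peak height M/(n_e·A·√(4πDt)) = 3.3/(0.31 × 400 × 64.78) = 0.0004108 kg/m³.
(x−vt)²/(4Dt) = (-12.8)²/(4 × 0.63 × 530) = 0.1227; exp(−0.1227) = 0.8845.
C = 0.0004108 × 0.8845 = 0.000363 kg/m³.

0.000363 kg/m³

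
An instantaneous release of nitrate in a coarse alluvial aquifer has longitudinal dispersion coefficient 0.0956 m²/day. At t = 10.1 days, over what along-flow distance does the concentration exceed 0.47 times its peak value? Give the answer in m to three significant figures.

3.42 m

The plume is Gaussian with σ = √(2Dt) = √(2 × 0.0956 × 10.1) = 1.390 m.
C/C_peak = exp(−Δx²/(2σ²)) = 0.47 ⇒ Δx = σ·√(−2 ln 0.47) = 1.390 × 1.229 = 1.708 m.
Width = 2Δx = 3.42 m.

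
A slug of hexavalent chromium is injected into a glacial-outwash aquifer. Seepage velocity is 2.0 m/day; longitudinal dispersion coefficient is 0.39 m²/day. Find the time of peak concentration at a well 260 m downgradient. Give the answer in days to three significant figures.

For the 1D instantaneous-source solution, setting ∂C/∂t = 0 at fixed x gives v²t² + 2Dt − x² = 0, so t = (√(D² + v²x²) − D)/v².
√(D² + v²x²) = √(0.39² + 2.0² × 260²) = 520.0; v² = 4.
t = (520.0 − 0.39)/4 = 130 days (vs. the pure-advection estimate x/v = 130 d).

130 days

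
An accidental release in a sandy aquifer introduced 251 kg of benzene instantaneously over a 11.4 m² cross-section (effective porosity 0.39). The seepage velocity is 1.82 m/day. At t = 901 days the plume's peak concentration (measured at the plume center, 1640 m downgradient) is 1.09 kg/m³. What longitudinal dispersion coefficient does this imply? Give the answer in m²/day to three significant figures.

0.237 m²/day

At the plume center C_max = M/(n_e·A·√(4πDt)), so D = M²/(4πt·(n_e·A·C_max)²).
n_e·A·C_max = 0.39 × 11.4 × 1.09 = 4.846 kg/m.
D = 251²/(4π × 901 × 4.846²) = 0.237 m²/day.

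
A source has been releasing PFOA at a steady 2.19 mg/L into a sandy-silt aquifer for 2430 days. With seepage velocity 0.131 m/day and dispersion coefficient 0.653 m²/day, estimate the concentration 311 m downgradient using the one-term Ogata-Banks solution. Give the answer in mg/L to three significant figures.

For a continuous step input, C/C₀ ≈ ½·erfc((x−vt)/(2√(Dt))).
vt = 0.131 × 2430 = 318.33 m and 2√(Dt) = 2√(0.653 × 2430) = 79.67 m.
Argument (x−vt)/(2√(Dt)) = (311 − 318.33)/79.67 = -0.09200; ½·erfc(-0.09200) = 0.5518.
C = 2.19 × 0.5518 = 1.21 mg/L.

1.21 mg/L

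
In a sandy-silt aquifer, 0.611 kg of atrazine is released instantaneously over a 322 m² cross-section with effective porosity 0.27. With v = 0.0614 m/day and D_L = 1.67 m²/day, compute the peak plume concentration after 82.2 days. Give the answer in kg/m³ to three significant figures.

0.000169 kg/m³

The peak of an instantaneous 1D plume sits at x = vt; there the Gaussian factor is 1 and C_max = M/(n_e·A·√(4πDt)), where n_e·A is the pore area the mass is dissolved in.
√(4πDt) = √(4π × 1.67 × 82.2) = 41.53 m, so C_max = 0.611/(0.27 × 322 × 41.53) = 0.000169 kg/m³.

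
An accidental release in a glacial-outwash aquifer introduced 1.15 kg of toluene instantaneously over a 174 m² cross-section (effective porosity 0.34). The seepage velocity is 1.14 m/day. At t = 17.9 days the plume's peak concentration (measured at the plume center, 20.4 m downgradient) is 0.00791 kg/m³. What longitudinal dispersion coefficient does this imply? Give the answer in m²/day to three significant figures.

At the plume center C_max = M/(n_e·A·√(4πDt)), so D = M²/(4πt·(n_e·A·C_max)²).
n_e·A·C_max = 0.34 × 174 × 0.00791 = 0.4680 kg/m.
D = 1.15²/(4π × 17.9 × 0.4680²) = 0.0268 m²/day.

0.0268 m²/day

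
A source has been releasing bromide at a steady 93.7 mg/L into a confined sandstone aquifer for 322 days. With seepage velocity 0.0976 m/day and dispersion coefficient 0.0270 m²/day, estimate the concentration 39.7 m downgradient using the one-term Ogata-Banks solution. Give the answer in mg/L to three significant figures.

2.21 mg/L

For a continuous step input, C/C₀ ≈ ½·erfc((x−vt)/(2√(Dt))).
vt = 0.0976 × 322 = 31.4272 m and 2√(Dt) = 2√(0.0270 × 322) = 5.897 m.
Argument (x−vt)/(2√(Dt)) = (39.7 − 31.4272)/5.897 = 1.403; ½·erfc(1.403) = 0.02362.
C = 93.7 × 0.02362 = 2.21 mg/L.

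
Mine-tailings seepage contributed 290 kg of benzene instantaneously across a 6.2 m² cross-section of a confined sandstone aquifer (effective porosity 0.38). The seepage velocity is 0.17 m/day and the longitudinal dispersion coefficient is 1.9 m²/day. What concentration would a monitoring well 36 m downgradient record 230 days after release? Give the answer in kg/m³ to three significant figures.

1.65 kg/m³

For an instantaneous plane source, C(x,t) = M/(n_e·A·√(4πDt)) · exp(−(x−vt)²/(4Dt)), with n_e·A the pore (flow) area.
Plume center vt = 0.17 × 230 = 39.1 m, so the well at 36 m is 3.1 m upgradient of the peak.
√(4πDt) = 74.10 m, giving peak height M/(n_e·A·√(4πDt)) = 290/(0.38 × 6.2 × 74.10) = 1.661 kg/m³.
(x−vt)²/(4Dt) = (-3.1)²/(4 × 1.9 × 230) = 0.005498; exp(−0.005498) = 0.9945.
C = 1.661 × 0.9945 = 1.65 kg/m³.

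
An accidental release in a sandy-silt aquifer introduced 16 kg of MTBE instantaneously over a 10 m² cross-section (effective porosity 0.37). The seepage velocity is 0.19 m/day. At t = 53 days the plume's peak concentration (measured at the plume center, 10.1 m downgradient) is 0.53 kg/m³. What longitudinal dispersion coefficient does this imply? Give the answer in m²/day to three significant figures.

0.100 m²/day

At the plume center C_max = M/(n_e·A·√(4πDt)), so D = M²/(4πt·(n_e·A·C_max)²).
n_e·A·C_max = 0.37 × 10 × 0.53 = 1.961 kg/m.
D = 16²/(4π × 53 × 1.961²) = 0.100 m²/day.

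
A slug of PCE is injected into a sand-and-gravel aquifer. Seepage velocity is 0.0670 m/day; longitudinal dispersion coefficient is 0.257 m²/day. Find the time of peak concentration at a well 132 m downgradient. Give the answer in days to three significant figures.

For the 1D instantaneous-source solution, setting ∂C/∂t = 0 at fixed x gives v²t² + 2Dt − x² = 0, so t = (√(D² + v²x²) − D)/v².
√(D² + v²x²) = √(0.257² + 0.0670² × 132²) = 8.848; v² = 0.004489.
t = (8.848 − 0.257)/0.004489 = 1910 days (vs. the pure-advection estimate x/v = 1970 d).

1910 days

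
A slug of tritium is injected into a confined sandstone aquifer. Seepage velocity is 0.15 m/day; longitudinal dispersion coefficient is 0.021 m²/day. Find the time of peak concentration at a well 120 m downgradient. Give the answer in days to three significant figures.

For the 1D instantaneous-source solution, setting ∂C/∂t = 0 at fixed x gives v²t² + 2Dt − x² = 0, so t = (√(D² + v²x²) − D)/v².
√(D² + v²x²) = √(0.021² + 0.15² × 120²) = 18.00; v² = 0.0225.
t = (18.00 − 0.021)/0.0225 = 799 days (vs. the pure-advection estimate x/v = 800 d).

799 days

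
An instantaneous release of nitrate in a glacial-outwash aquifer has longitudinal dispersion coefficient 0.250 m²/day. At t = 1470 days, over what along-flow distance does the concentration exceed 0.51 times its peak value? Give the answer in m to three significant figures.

62.9 m

The plume is Gaussian with σ = √(2Dt) = √(2 × 0.250 × 1470) = 27.11 m.
C/C_peak = exp(−Δx²/(2σ²)) = 0.51 ⇒ Δx = σ·√(−2 ln 0.51) = 27.11 × 1.160 = 31.45 m.
Width = 2Δx = 62.9 m.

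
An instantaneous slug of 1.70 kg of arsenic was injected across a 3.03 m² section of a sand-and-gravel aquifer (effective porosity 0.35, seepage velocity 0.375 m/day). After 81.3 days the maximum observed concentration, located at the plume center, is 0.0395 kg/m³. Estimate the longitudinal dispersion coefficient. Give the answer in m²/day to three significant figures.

1.61 m²/day

At the plume center C_max = M/(n_e·A·√(4πDt)), so D = M²/(4πt·(n_e·A·C_max)²).
n_e·A·C_max = 0.35 × 3.03 × 0.0395 = 0.04189 kg/m.
D = 1.70²/(4π × 81.3 × 0.04189²) = 1.61 m²/day.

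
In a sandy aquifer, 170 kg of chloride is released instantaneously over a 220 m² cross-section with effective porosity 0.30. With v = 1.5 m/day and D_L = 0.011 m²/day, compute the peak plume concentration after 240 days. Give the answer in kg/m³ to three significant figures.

0.447 kg/m³

The peak of an instantaneous 1D plume sits at x = vt; there the Gaussian factor is 1 and C_max = M/(n_e·A·√(4πDt)), where n_e·A is the pore area the mass is dissolved in.
√(4πDt) = √(4π × 0.011 × 240) = 5.760 m, so C_max = 170/(0.30 × 220 × 5.760) = 0.447 kg/m³.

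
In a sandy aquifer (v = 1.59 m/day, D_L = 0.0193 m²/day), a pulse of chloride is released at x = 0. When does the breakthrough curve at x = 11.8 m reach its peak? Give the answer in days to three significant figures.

7.41 days

For the 1D instantaneous-source solution, setting ∂C/∂t = 0 at fixed x gives v²t² + 2Dt − x² = 0, so t = (√(D² + v²x²) − D)/v².
√(D² + v²x²) = √(0.0193² + 1.59² × 11.8²) = 18.76; v² = 2.5281.
t = (18.76 − 0.0193)/2.5281 = 7.41 days (vs. the pure-advection estimate x/v = 7.42 d).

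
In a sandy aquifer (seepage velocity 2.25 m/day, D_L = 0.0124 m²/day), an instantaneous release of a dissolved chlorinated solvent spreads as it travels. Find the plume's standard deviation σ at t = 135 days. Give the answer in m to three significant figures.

1.83 m

Dispersive spreading gives a Gaussian with σ² = 2Dt; advection only shifts the center.
σ = √(2 × 0.0124 × 135) = 1.83 m.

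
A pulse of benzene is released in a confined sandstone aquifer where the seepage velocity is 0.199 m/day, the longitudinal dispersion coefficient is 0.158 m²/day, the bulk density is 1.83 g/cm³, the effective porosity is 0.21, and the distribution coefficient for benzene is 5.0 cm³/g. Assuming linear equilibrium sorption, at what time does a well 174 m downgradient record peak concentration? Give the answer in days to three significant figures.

Retardation factor R = 1 + ρ_b·K_d/n = 1 + 1.83 × 5.0/0.21 = 44.57.
Sorption retards both mechanisms: v_R = v/R = 0.004465 m/day, D_R = D/R = 0.003545 m²/day.
Peak time from v_R²t² + 2D_R t − x² = 0: t = (√(D_R² + v_R²x²) − D_R)/v_R².
√(D_R² + v_R²x²) = √(0.003545² + 0.004465² × 174²) = 0.7769; v_R² = 1.994e-05.
t = (0.7769 − 0.003545)/1.994e-05 = 38800 days.

38800 days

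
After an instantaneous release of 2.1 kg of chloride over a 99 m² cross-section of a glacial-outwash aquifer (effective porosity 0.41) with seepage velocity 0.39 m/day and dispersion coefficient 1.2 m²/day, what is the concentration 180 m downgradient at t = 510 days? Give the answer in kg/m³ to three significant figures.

For an instantaneous plane source, C(x,t) = M/(n_e·A·√(4πDt)) · exp(−(x−vt)²/(4Dt)), with n_e·A the pore (flow) area.
Plume center vt = 0.39 × 510 = 198.9 m, so the well at 180 m is 18.9 m upgradient of the peak.
√(4πDt) = 87.70 m, giving peak height M/(n_e·A·√(4πDt)) = 2.1/(0.41 × 99 × 87.70) = 0.0005899 kg/m³.
(x−vt)²/(4Dt) = (-18.9)²/(4 × 1.2 × 510) = 0.1459; exp(−0.1459) = 0.8642.
C = 0.0005899 × 0.8642 = 0.000510 kg/m³.

0.000510 kg/m³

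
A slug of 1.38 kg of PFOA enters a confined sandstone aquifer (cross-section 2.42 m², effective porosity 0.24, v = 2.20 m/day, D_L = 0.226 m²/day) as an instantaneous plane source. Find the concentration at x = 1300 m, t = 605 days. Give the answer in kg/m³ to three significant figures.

0.00989 kg/m³

For an instantaneous plane source, C(x,t) = M/(n_e·A·√(4πDt)) · exp(−(x−vt)²/(4Dt)), with n_e·A the pore (flow) area.
Plume center vt = 2.20 × 605 = 1331 m, so the well at 1300 m is 31 m upgradient of the peak.
√(4πDt) = 41.45 m, giving peak height M/(n_e·A·√(4πDt)) = 1.38/(0.24 × 2.42 × 41.45) = 0.05732 kg/m³.
(x−vt)²/(4Dt) = (-31)²/(4 × 0.226 × 605) = 1.757; exp(−1.757) = 0.1726.
C = 0.05732 × 0.1726 = 0.00989 kg/m³.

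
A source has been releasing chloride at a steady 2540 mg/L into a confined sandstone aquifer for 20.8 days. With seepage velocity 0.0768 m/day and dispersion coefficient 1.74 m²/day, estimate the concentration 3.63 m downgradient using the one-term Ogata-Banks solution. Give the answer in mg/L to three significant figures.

1030 mg/L

For a continuous step input, C/C₀ ≈ ½·erfc((x−vt)/(2√(Dt))).
vt = 0.0768 × 20.8 = 1.59744 m and 2√(Dt) = 2√(1.74 × 20.8) = 12.03 m.
Argument (x−vt)/(2√(Dt)) = (3.63 − 1.59744)/12.03 = 0.1690; ½·erfc(0.1690) = 0.4056.
C = 2540 × 0.4056 = 1030 mg/L.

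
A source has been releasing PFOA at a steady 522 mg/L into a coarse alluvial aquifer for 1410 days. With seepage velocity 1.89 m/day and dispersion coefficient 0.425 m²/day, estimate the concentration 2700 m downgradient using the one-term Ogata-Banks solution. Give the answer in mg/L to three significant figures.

For a continuous step input, C/C₀ ≈ ½·erfc((x−vt)/(2√(Dt))).
vt = 1.89 × 1410 = 2664.9 m and 2√(Dt) = 2√(0.425 × 1410) = 48.96 m.
Argument (x−vt)/(2√(Dt)) = (2700 − 2664.9)/48.96 = 0.7169; ½·erfc(0.7169) = 0.1553.
C = 522 × 0.1553 = 81.1 mg/L.

81.1 mg/L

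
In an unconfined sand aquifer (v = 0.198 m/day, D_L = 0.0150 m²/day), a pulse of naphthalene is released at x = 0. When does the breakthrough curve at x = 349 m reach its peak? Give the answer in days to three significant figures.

For the 1D instantaneous-source solution, setting ∂C/∂t = 0 at fixed x gives v²t² + 2Dt − x² = 0, so t = (√(D² + v²x²) − D)/v².
√(D² + v²x²) = √(0.0150² + 0.198² × 349²) = 69.10; v² = 0.039204.
t = (69.10 − 0.0150)/0.039204 = 1760 days (vs. the pure-advection estimate x/v = 1760 d).

1760 days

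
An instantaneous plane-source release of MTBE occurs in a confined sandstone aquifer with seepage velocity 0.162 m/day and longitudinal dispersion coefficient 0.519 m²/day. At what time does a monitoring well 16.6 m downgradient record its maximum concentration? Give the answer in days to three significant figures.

For the 1D instantaneous-source solution, setting ∂C/∂t = 0 at fixed x gives v²t² + 2Dt − x² = 0, so t = (√(D² + v²x²) − D)/v².
√(D² + v²x²) = √(0.519² + 0.162² × 16.6²) = 2.739; v² = 0.026244.
t = (2.739 − 0.519)/0.026244 = 84.6 days (vs. the pure-advection estimate x/v = 102 d).

84.6 days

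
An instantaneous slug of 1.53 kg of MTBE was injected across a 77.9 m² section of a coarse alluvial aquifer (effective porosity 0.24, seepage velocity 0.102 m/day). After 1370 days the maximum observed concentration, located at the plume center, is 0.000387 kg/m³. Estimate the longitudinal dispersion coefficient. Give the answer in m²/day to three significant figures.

2.60 m²/day

At the plume center C_max = M/(n_e·A·√(4πDt)), so D = M²/(4πt·(n_e·A·C_max)²).
n_e·A·C_max = 0.24 × 77.9 × 0.000387 = 0.007235 kg/m.
D = 1.53²/(4π × 1370 × 0.007235²) = 2.60 m²/day.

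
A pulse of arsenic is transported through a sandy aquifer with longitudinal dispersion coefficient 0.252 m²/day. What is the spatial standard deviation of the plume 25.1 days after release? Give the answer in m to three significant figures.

Dispersive spreading gives a Gaussian with σ² = 2Dt; advection only shifts the center.
σ = √(2 × 0.252 × 25.1) = 3.56 m.

3.56 m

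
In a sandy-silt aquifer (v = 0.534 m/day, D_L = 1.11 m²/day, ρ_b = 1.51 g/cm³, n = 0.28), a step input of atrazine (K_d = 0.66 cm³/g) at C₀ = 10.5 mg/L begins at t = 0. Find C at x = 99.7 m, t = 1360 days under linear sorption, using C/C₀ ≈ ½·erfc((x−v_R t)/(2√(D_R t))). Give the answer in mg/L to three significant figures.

10.4 mg/L

Retardation factor R = 1 + ρ_b·K_d/n = 1 + 1.51 × 0.66/0.28 = 4.559.
Sorption retards both mechanisms: v_R = v/R = 0.1171 m/day, D_R = D/R = 0.2435 m²/day.
v_R·t = 0.1171 × 1360 = 159.256 m; 2√(D_R t) = 36.40 m; argument = (99.7 − 159.256)/36.40 = -1.636.
C = C₀ × ½·erfc(-1.636) = 10.5 × 0.9897 = 10.4 mg/L.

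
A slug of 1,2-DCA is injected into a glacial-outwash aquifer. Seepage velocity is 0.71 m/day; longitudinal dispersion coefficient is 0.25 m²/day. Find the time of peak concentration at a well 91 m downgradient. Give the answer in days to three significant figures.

For the 1D instantaneous-source solution, setting ∂C/∂t = 0 at fixed x gives v²t² + 2Dt − x² = 0, so t = (√(D² + v²x²) − D)/v².
√(D² + v²x²) = √(0.25² + 0.71² × 91²) = 64.61; v² = 0.5041.
t = (64.61 − 0.25)/0.5041 = 128 days (vs. the pure-advection estimate x/v = 128 d).

128 days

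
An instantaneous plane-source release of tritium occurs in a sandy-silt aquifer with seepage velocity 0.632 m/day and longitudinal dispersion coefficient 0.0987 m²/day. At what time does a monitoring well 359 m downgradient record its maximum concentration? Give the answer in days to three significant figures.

568 days

For the 1D instantaneous-source solution, setting ∂C/∂t = 0 at fixed x gives v²t² + 2Dt − x² = 0, so t = (√(D² + v²x²) − D)/v².
√(D² + v²x²) = √(0.0987² + 0.632² × 359²) = 226.9; v² = 0.399424.
t = (226.9 − 0.0987)/0.399424 = 568 days (vs. the pure-advection estimate x/v = 568 d).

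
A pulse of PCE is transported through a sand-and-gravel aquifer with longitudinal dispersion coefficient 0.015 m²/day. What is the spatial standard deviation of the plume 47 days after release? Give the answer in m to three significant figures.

Dispersive spreading gives a Gaussian with σ² = 2Dt; advection only shifts the center.
σ = √(2 × 0.015 × 47) = 1.19 m.

1.19 m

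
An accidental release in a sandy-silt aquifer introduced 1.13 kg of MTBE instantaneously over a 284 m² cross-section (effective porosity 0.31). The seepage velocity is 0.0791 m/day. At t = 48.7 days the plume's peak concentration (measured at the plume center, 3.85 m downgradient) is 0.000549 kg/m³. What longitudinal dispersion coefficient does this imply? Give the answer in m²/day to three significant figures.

0.893 m²/day

At the plume center C_max = M/(n_e·A·√(4πDt)), so D = M²/(4πt·(n_e·A·C_max)²).
n_e·A·C_max = 0.31 × 284 × 0.000549 = 0.04833 kg/m.
D = 1.13²/(4π × 48.7 × 0.04833²) = 0.893 m²/day.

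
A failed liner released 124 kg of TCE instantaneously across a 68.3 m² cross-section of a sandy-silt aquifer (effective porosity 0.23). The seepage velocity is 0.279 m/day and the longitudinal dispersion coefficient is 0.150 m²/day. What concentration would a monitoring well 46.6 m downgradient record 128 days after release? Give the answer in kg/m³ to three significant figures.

0.109 kg/m³

For an instantaneous plane source, C(x,t) = M/(n_e·A·√(4πDt)) · exp(−(x−vt)²/(4Dt)), with n_e·A the pore (flow) area.
Plume center vt = 0.279 × 128 = 35.712 m, so the well at 46.6 m is 10.888 m downgradient of the peak.
√(4πDt) = 15.53 m, giving peak height M/(n_e·A·√(4πDt)) = 124/(0.23 × 68.3 × 15.53) = 0.5083 kg/m³.
(x−vt)²/(4Dt) = (10.888)²/(4 × 0.150 × 128) = 1.544; exp(−1.544) = 0.2135.
C = 0.5083 × 0.2135 = 0.109 kg/m³.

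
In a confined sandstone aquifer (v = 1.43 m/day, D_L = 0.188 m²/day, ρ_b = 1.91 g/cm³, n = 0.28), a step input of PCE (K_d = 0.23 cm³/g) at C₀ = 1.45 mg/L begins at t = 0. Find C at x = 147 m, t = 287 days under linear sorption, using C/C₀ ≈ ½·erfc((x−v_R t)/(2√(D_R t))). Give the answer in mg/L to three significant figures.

1.41 mg/L

Retardation factor R = 1 + ρ_b·K_d/n = 1 + 1.91 × 0.23/0.28 = 2.569.
Sorption retards both mechanisms: v_R = v/R = 0.5566 m/day, D_R = D/R = 0.07318 m²/day.
v_R·t = 0.5566 × 287 = 159.7442 m; 2√(D_R t) = 9.166 m; argument = (147 − 159.7442)/9.166 = -1.390.
C = C₀ × ½·erfc(-1.390) = 1.45 × 0.9753 = 1.41 mg/L.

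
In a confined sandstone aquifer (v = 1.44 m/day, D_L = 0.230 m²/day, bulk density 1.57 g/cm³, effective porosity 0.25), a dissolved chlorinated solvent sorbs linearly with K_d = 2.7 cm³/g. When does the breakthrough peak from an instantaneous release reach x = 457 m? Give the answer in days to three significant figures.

5700 days

Retardation factor R = 1 + ρ_b·K_d/n = 1 + 1.57 × 2.7/0.25 = 17.96.
Sorption retards both mechanisms: v_R = v/R = 0.08018 m/day, D_R = D/R = 0.01281 m²/day.
Peak time from v_R²t² + 2D_R t − x² = 0: t = (√(D_R² + v_R²x²) − D_R)/v_R².
√(D_R² + v_R²x²) = √(0.01281² + 0.08018² × 457²) = 36.64; v_R² = 0.006429.
t = (36.64 − 0.01281)/0.006429 = 5700 days.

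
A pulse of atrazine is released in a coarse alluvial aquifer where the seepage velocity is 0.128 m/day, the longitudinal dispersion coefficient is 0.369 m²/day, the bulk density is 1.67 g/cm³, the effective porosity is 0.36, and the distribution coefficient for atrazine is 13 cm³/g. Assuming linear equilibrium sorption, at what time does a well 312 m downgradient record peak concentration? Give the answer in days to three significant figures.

148000 days

Retardation factor R = 1 + ρ_b·K_d/n = 1 + 1.67 × 13/0.36 = 61.31.
Sorption retards both mechanisms: v_R = v/R = 0.002088 m/day, D_R = D/R = 0.006019 m²/day.
Peak time from v_R²t² + 2D_R t − x² = 0: t = (√(D_R² + v_R²x²) − D_R)/v_R².
√(D_R² + v_R²x²) = √(0.006019² + 0.002088² × 312²) = 0.6515; v_R² = 4.360e-06.
t = (0.6515 − 0.006019)/4.360e-06 = 148000 days.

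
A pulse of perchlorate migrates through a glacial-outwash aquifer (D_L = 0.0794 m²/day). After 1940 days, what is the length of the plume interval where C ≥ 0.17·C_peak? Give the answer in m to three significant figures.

The plume is Gaussian with σ = √(2Dt) = √(2 × 0.0794 × 1940) = 17.55 m.
C/C_peak = exp(−Δx²/(2σ²)) = 0.17 ⇒ Δx = σ·√(−2 ln 0.17) = 17.55 × 1.883 = 33.05 m.
Width = 2Δx = 66.1 m.

66.1 m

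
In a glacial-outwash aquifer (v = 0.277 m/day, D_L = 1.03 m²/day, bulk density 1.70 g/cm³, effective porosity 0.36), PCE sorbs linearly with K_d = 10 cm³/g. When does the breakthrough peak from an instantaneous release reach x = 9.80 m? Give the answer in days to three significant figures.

1180 days

Retardation factor R = 1 + ρ_b·K_d/n = 1 + 1.70 × 10/0.36 = 48.22.
Sorption retards both mechanisms: v_R = v/R = 0.005745 m/day, D_R = D/R = 0.02136 m²/day.
Peak time from v_R²t² + 2D_R t − x² = 0: t = (√(D_R² + v_R²x²) − D_R)/v_R².
√(D_R² + v_R²x²) = √(0.02136² + 0.005745² × 9.80²) = 0.06022; v_R² = 3.301e-05.
t = (0.06022 − 0.02136)/3.301e-05 = 1180 days.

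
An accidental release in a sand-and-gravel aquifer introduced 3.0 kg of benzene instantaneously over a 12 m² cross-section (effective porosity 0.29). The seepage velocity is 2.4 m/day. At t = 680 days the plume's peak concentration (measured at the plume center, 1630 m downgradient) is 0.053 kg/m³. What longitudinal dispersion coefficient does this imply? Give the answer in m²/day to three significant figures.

At the plume center C_max = M/(n_e·A·√(4πDt)), so D = M²/(4πt·(n_e·A·C_max)²).
n_e·A·C_max = 0.29 × 12 × 0.053 = 0.1844 kg/m.
D = 3.0²/(4π × 680 × 0.1844²) = 0.0310 m²/day.

0.0310 m²/day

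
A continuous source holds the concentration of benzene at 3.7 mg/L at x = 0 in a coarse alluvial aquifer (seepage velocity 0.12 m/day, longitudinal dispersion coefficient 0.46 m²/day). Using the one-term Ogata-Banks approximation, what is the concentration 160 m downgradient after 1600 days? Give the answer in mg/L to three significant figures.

2.95 mg/L

For a continuous step input, C/C₀ ≈ ½·erfc((x−vt)/(2√(Dt))).
vt = 0.12 × 1600 = 192 m and 2√(Dt) = 2√(0.46 × 1600) = 54.26 m.
Argument (x−vt)/(2√(Dt)) = (160 − 192)/54.26 = -0.5898; ½·erfc(-0.5898) = 0.7979.
C = 3.7 × 0.7979 = 2.95 mg/L.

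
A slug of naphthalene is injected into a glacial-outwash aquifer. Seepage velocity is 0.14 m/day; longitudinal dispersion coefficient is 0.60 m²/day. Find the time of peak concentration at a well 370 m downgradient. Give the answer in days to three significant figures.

For the 1D instantaneous-source solution, setting ∂C/∂t = 0 at fixed x gives v²t² + 2Dt − x² = 0, so t = (√(D² + v²x²) − D)/v².
√(D² + v²x²) = √(0.60² + 0.14² × 370²) = 51.80; v² = 0.0196.
t = (51.80 − 0.60)/0.0196 = 2610 days (vs. the pure-advection estimate x/v = 2640 d).

2610 days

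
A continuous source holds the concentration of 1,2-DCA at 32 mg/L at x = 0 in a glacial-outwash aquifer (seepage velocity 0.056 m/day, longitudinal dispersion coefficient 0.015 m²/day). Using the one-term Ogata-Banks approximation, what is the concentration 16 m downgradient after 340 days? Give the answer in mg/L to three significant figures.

For a continuous step input, C/C₀ ≈ ½·erfc((x−vt)/(2√(Dt))).
vt = 0.056 × 340 = 19.04 m and 2√(Dt) = 2√(0.015 × 340) = 4.517 m.
Argument (x−vt)/(2√(Dt)) = (16 − 19.04)/4.517 = -0.6730; ½·erfc(-0.6730) = 0.8294.
C = 32 × 0.8294 = 26.5 mg/L.

26.5 mg/L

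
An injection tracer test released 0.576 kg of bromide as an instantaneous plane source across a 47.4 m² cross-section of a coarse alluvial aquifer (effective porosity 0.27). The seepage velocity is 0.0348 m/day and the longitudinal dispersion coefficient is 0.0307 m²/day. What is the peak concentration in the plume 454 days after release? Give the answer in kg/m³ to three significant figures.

0.00340 kg/m³

The peak of an instantaneous 1D plume sits at x = vt; there the Gaussian factor is 1 and C_max = M/(n_e·A·√(4πDt)), where n_e·A is the pore area the mass is dissolved in.
√(4πDt) = √(4π × 0.0307 × 454) = 13.23 m, so C_max = 0.576/(0.27 × 47.4 × 13.23) = 0.00340 kg/m³.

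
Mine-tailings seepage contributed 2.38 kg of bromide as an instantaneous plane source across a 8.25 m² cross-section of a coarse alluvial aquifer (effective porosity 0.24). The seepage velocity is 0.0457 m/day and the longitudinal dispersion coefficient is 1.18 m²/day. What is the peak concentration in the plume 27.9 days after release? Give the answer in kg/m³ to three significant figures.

The peak of an instantaneous 1D plume sits at x = vt; there the Gaussian factor is 1 and C_max = M/(n_e·A·√(4πDt)), where n_e·A is the pore area the mass is dissolved in.
√(4πDt) = √(4π × 1.18 × 27.9) = 20.34 m, so C_max = 2.38/(0.24 × 8.25 × 20.34) = 0.0591 kg/m³.

0.0591 kg/m³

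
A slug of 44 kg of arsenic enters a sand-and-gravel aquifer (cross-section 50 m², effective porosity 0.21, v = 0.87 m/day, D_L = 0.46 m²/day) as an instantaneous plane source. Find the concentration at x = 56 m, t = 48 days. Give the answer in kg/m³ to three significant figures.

For an instantaneous plane source, C(x,t) = M/(n_e·A·√(4πDt)) · exp(−(x−vt)²/(4Dt)), with n_e·A the pore (flow) area.
Plume center vt = 0.87 × 48 = 41.76 m, so the well at 56 m is 14.24 m downgradient of the peak.
√(4πDt) = 16.66 m, giving peak height M/(n_e·A·√(4πDt)) = 44/(0.21 × 50 × 16.66) = 0.2515 kg/m³.
(x−vt)²/(4Dt) = (14.24)²/(4 × 0.46 × 48) = 2.296; exp(−2.296) = 0.1007.
C = 0.2515 × 0.1007 = 0.0253 kg/m³.

0.0253 kg/m³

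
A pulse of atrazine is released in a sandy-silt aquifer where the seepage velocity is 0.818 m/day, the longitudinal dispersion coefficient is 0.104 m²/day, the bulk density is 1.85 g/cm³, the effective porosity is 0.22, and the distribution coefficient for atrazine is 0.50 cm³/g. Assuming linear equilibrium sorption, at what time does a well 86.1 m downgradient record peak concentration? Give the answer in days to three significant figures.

547 days

Retardation factor R = 1 + ρ_b·K_d/n = 1 + 1.85 × 0.50/0.22 = 5.205.
Sorption retards both mechanisms: v_R = v/R = 0.1572 m/day, D_R = D/R = 0.01998 m²/day.
Peak time from v_R²t² + 2D_R t − x² = 0: t = (√(D_R² + v_R²x²) − D_R)/v_R².
√(D_R² + v_R²x²) = √(0.01998² + 0.1572² × 86.1²) = 13.53; v_R² = 0.02471.
t = (13.53 − 0.01998)/0.02471 = 547 days.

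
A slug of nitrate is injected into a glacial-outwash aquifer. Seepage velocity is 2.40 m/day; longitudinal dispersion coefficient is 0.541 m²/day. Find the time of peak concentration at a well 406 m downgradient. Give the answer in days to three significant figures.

169 days

For the 1D instantaneous-source solution, setting ∂C/∂t = 0 at fixed x gives v²t² + 2Dt − x² = 0, so t = (√(D² + v²x²) − D)/v².
√(D² + v²x²) = √(0.541² + 2.40² × 406²) = 974.4; v² = 5.76.
t = (974.4 − 0.541)/5.76 = 169 days (vs. the pure-advection estimate x/v = 169 d).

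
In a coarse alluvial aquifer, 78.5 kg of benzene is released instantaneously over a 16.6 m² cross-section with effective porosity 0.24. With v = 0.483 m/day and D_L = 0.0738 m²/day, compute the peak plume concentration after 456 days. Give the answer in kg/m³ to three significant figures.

0.958 kg/m³

The peak of an instantaneous 1D plume sits at x = vt; there the Gaussian factor is 1 and C_max = M/(n_e·A·√(4πDt)), where n_e·A is the pore area the mass is dissolved in.
√(4πDt) = √(4π × 0.0738 × 456) = 20.56 m, so C_max = 78.5/(0.24 × 16.6 × 20.56) = 0.958 kg/m³.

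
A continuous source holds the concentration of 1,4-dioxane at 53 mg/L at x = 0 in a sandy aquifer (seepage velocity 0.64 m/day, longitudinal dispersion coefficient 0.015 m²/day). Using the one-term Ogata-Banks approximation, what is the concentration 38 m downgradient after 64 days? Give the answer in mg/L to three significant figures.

For a continuous step input, C/C₀ ≈ ½·erfc((x−vt)/(2√(Dt))).
vt = 0.64 × 64 = 40.96 m and 2√(Dt) = 2√(0.015 × 64) = 1.960 m.
Argument (x−vt)/(2√(Dt)) = (38 − 40.96)/1.960 = -1.510; ½·erfc(-1.510) = 0.9836.
C = 53 × 0.9836 = 52.1 mg/L.

52.1 mg/L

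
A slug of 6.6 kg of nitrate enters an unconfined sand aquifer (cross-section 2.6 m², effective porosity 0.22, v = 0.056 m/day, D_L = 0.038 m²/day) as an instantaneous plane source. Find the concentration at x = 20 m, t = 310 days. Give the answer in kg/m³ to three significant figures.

For an instantaneous plane source, C(x,t) = M/(n_e·A·√(4πDt)) · exp(−(x−vt)²/(4Dt)), with n_e·A the pore (flow) area.
Plume center vt = 0.056 × 310 = 17.36 m, so the well at 20 m is 2.64 m downgradient of the peak.
√(4πDt) = 12.17 m, giving peak height M/(n_e·A·√(4πDt)) = 6.6/(0.22 × 2.6 × 12.17) = 0.9481 kg/m³.
(x−vt)²/(4Dt) = (2.64)²/(4 × 0.038 × 310) = 0.1479; exp(−0.1479) = 0.8625.
C = 0.9481 × 0.8625 = 0.818 kg/m³.

0.818 kg/m³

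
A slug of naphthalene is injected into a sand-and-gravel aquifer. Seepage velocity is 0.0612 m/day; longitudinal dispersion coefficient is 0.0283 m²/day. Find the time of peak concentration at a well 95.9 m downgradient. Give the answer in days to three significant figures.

For the 1D instantaneous-source solution, setting ∂C/∂t = 0 at fixed x gives v²t² + 2Dt − x² = 0, so t = (√(D² + v²x²) − D)/v².
√(D² + v²x²) = √(0.0283² + 0.0612² × 95.9²) = 5.869; v² = 0.00374544.
t = (5.869 − 0.0283)/0.00374544 = 1560 days (vs. the pure-advection estimate x/v = 1570 d).

1560 days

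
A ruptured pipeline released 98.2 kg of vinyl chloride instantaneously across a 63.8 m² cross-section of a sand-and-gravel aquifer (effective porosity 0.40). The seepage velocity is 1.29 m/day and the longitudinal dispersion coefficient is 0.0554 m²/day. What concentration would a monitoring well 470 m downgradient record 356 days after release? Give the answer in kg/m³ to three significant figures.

For an instantaneous plane source, C(x,t) = M/(n_e·A·√(4πDt)) · exp(−(x−vt)²/(4Dt)), with n_e·A the pore (flow) area.
Plume center vt = 1.29 × 356 = 459.24 m, so the well at 470 m is 10.76 m downgradient of the peak.
√(4πDt) = 15.74 m, giving peak height M/(n_e·A·√(4πDt)) = 98.2/(0.40 × 63.8 × 15.74) = 0.2445 kg/m³.
(x−vt)²/(4Dt) = (10.76)²/(4 × 0.0554 × 356) = 1.468; exp(−1.468) = 0.2304.
C = 0.2445 × 0.2304 = 0.0563 kg/m³.

0.0563 kg/m³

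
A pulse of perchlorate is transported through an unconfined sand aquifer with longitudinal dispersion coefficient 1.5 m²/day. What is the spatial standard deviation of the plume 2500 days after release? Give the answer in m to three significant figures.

Dispersive spreading gives a Gaussian with σ² = 2Dt; advection only shifts the center.
σ = √(2 × 1.5 × 2500) = 86.6 m.

86.6 m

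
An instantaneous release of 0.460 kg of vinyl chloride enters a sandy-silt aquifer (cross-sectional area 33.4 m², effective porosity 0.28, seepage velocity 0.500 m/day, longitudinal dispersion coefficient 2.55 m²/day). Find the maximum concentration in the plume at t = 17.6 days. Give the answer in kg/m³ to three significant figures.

0.00207 kg/m³

The peak of an instantaneous 1D plume sits at x = vt; there the Gaussian factor is 1 and C_max = M/(n_e·A·√(4πDt)), where n_e·A is the pore area the mass is dissolved in.
√(4πDt) = √(4π × 2.55 × 17.6) = 23.75 m, so C_max = 0.460/(0.28 × 33.4 × 23.75) = 0.00207 kg/m³.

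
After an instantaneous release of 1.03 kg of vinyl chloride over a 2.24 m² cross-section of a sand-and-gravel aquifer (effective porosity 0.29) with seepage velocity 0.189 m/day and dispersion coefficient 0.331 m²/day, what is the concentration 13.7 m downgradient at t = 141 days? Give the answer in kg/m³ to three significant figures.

0.0267 kg/m³

For an instantaneous plane source, C(x,t) = M/(n_e·A·√(4πDt)) · exp(−(x−vt)²/(4Dt)), with n_e·A the pore (flow) area.
Plume center vt = 0.189 × 141 = 26.649 m, so the well at 13.7 m is 12.949 m upgradient of the peak.
√(4πDt) = 24.22 m, giving peak height M/(n_e·A·√(4πDt)) = 1.03/(0.29 × 2.24 × 24.22) = 0.06547 kg/m³.
(x−vt)²/(4Dt) = (-12.949)²/(4 × 0.331 × 141) = 0.8982; exp(−0.8982) = 0.4073.
C = 0.06547 × 0.4073 = 0.0267 kg/m³.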